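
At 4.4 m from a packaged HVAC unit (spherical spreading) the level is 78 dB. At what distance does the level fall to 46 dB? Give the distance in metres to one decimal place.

175.2 m

The 32.0 dB drop corresponds to a distance ratio of 10^(32.0/20) for a point source.
r₂ = 4.4·10^((78−46)/20) = 4.4·10^(32.0/20) = 175.17 m.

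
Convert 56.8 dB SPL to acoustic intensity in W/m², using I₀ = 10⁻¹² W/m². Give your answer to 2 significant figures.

4.8e-07 W/m²

I = I₀·10^(L/10) = 10⁻¹² × 10^(56.8/10) = 10^(-6.320).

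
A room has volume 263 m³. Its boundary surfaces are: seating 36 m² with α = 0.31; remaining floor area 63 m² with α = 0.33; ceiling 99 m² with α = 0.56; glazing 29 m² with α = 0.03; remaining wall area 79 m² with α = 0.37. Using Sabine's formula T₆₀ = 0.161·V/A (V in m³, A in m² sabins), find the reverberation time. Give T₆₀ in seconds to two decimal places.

0.36 s

Summing Sᵢαᵢ: 36·0.31 + 63·0.33 + 99·0.56 + 29·0.03 + 79·0.37 = 117.49 m².
T₆₀ = 0.161 × 263 / 117.49 = 0.360 s.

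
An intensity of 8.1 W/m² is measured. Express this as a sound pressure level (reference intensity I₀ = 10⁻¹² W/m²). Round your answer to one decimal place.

I/I₀ = 8.1/10⁻¹² = 8.1×10^12, and L = 10·log₁₀(I/I₀).
L = 10·(0.9085 + 12) = 129.08 dB.

129.1 dB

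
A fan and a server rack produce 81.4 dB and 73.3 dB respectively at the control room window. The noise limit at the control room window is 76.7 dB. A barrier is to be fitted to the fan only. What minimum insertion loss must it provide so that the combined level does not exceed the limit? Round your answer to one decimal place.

7.4 dB

The untreated sources together contribute 10^(73.3/10) = 2.138e+07, i.e. 73.30 dB.
To meet 76.7 dB overall, the treated fan may contribute at most 10^(76.7/10) − 2.138e+07 = 2.539e+07, i.e. 74.05 dB.
So the fan must be reduced from 81.4 to 74.05 dB: IL = 7.35 dB.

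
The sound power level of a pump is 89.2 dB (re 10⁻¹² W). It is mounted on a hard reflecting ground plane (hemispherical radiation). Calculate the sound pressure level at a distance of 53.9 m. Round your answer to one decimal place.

46.6 dB

The power spreads over a hemisphere of area 2π·r², so L_p = L_w − 10·log₁₀(2π·r²).
2π·r² = 1.825e+04 m², 10·log₁₀ of that is 42.614 dB.
L_p = 89.2 − 42.614 = 46.59 dB.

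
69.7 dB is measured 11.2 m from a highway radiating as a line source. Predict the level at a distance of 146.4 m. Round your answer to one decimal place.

Line-source attenuation: ΔL = 10·log₁₀(r₂/r₁) = 10·log₁₀(146.4/11.2) = 11.163 dB.
L₂ = 69.7 − 10·log₁₀(146.4/11.2) = 69.7 − 11.163 = 58.54 dB.

58.5 dB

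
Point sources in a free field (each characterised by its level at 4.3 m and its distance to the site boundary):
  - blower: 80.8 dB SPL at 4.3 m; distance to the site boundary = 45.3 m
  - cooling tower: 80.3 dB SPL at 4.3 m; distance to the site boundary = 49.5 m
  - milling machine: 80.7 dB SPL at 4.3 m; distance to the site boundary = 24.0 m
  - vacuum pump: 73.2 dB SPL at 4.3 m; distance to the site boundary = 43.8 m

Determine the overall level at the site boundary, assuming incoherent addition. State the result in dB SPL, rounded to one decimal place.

67.7 dB SPL

Apply inverse-square spreading to bring every level to the receiver, then sum 10^(L/10).
blower: 80.8 − 20·log₁₀(45.3/4.3) = 80.8 − 20.45 = 60.35 dB SPL.
cooling tower: 80.3 − 20·log₁₀(49.5/4.3) = 80.3 − 21.22 = 59.08 dB SPL.
milling machine: 80.7 − 20·log₁₀(24.0/4.3) = 80.7 − 14.93 = 65.77 dB SPL.
vacuum pump: 73.2 − 20·log₁₀(43.8/4.3) = 73.2 − 20.16 = 53.04 dB SPL.
Σ 10^(L/10) = 5.865e+06 → L_total = 10·log₁₀(5.865e+06) = 67.68 dB SPL.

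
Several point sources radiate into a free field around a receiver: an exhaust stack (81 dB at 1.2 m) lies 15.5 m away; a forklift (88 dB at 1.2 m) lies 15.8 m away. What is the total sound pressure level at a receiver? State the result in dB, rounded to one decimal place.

66.4 dB

First find each source's level at the receiver (point-source: −20·log₁₀(r/r_ref)), then combine on an intensity basis.
exhaust stack: 81 − 20·log₁₀(15.5/1.2) = 81 − 22.22 = 58.78 dB.
forklift: 88 − 20·log₁₀(15.8/1.2) = 88 − 22.39 = 65.61 dB.
Σ 10^(L/10) = 4.394e+06 → L_total = 10·log₁₀(4.394e+06) = 66.43 dB.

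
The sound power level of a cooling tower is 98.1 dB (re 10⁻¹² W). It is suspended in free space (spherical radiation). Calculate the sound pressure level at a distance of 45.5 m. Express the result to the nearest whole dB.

54 dB

Free-field spherical radiation: L_p = L_w − 10·log₁₀(4π·r²), r = 45.5 m.
4π·r² = 2.602e+04 m², 10·log₁₀ of that is 44.152 dB.
L_p = 98.1 − 44.152 = 53.95 dB.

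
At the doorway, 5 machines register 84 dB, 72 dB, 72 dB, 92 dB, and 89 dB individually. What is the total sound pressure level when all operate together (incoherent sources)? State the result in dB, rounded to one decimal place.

94.3 dB

For uncorrelated sources the intensities add, so convert each level to linear form, sum, and take 10·log₁₀ of the total.
Σ 10^(L/10) = 10^(84/10) + 10^(72/10) + 10^(72/10) + 10^(92/10) + 10^(89/10) = 2.662e+09.
L_total = 10·log₁₀(2.662e+09) = 94.25 dB.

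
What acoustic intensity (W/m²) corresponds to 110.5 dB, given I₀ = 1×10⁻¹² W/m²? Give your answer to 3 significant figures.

I/I₀ = 10^(110.5/10) = 1.122e+11, so I = 1.122e+11 × 10⁻¹² W/m².

0.112 W/m²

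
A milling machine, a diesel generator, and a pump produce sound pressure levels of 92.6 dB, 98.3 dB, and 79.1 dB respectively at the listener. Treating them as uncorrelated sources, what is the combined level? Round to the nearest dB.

Incoherent sources combine by intensity addition: L_total = 10·log₁₀(Σ 10^(L_i/10)).
Σ 10^(L/10) = 10^(92.6/10) + 10^(98.3/10) + 10^(79.1/10) = 8.662e+09.
L_total = 10·log₁₀(8.662e+09) = 99.38 dB.

99 dB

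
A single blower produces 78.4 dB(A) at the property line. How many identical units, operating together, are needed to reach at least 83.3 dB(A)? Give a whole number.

The shortfall is 83.3 − 78.4 = 4.9 dB, and N units add 10·log₁₀ N, so need 10·log₁₀ N ≥ 4.9.
N ≥ 10^(4.9/10) = 3.090, so N = 4.

4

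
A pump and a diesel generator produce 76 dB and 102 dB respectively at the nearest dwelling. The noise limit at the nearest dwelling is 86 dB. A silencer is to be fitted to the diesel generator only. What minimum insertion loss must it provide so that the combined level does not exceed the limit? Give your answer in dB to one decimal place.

The untreated sources together contribute 10^(76/10) = 3.981e+07, i.e. 76.00 dB.
To meet 86 dB overall, the treated diesel generator may contribute at most 10^(86/10) − 3.981e+07 = 3.583e+08, i.e. 85.54 dB.
So the diesel generator must be reduced from 102 to 85.54 dB: IL = 16.46 dB.

16.5 dB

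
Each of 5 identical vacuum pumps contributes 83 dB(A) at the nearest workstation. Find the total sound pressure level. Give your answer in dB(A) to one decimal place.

With 5 equal, uncorrelated contributions the intensity is 5× that of one unit, giving a rise of 10·log₁₀ 5.
L_total = 83 + 10·log₁₀(5) = 83 + 6.990 = 89.99 dB(A).

90.0 dB(A)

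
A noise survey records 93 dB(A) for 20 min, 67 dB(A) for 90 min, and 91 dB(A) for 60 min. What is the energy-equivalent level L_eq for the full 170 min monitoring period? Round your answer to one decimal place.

88.3 dB(A)

L_eq = 10·log₁₀[(1/T)·Σ tᵢ·10^(Lᵢ/10)] with T = 170 min.
Σ tᵢ·10^(Lᵢ/10) = 20·10^(93/10) + 90·10^(67/10) + 60·10^(91/10) = 1.159e+11.
L_eq = 10·log₁₀(1.159e+11/170) = 88.34 dB(A).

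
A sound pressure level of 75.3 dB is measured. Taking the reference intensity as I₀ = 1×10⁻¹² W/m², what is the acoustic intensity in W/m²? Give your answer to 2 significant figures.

3.4e-05 W/m²

L = 10·log₁₀(I/I₀) ⇒ I = I₀·10^(L/10) = 10⁻¹² × 10^7.53.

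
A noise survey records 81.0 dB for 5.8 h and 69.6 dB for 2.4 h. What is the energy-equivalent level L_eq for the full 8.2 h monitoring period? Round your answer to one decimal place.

Weight each interval's intensity by its duration and average over T = 8.2 h:
Σ tᵢ·10^(Lᵢ/10) = 5.8·10^(81.0/10) + 2.4·10^(69.6/10) = 7.521e+08.
L_eq = 10·log₁₀(7.521e+08/8.2) = 79.62 dB.

79.6 dB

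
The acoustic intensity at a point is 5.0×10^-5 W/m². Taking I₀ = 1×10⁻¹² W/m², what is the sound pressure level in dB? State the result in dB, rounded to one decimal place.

77.0 dB

I/I₀ = 5.0×10^-5/10⁻¹² = 5.0×10^7, and L = 10·log₁₀(I/I₀).
L = 10·(0.6990 + 7) = 76.99 dB.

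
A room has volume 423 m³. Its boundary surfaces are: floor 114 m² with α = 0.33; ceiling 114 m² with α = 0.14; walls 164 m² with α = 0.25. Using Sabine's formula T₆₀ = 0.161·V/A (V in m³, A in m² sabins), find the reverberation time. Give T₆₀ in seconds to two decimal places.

Total absorption A = 114·0.33 + 114·0.14 + 164·0.25 = 94.58 m² sabins.
T₆₀ = 0.161·V/A = 0.161·423/94.58 = 0.720 s.

0.72 s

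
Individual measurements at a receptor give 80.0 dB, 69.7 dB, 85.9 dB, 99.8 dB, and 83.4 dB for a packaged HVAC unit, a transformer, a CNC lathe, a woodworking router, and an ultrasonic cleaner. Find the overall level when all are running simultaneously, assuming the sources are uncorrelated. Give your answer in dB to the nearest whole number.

For uncorrelated sources the intensities add, so convert each level to linear form, sum, and take 10·log₁₀ of the total.
Σ 10^(L/10) = 10^(80.0/10) + 10^(69.7/10) + 10^(85.9/10) + 10^(99.8/10) + 10^(83.4/10) = 1.027e+10.
L_total = 10·log₁₀(1.027e+10) = 100.11 dB.

100 dB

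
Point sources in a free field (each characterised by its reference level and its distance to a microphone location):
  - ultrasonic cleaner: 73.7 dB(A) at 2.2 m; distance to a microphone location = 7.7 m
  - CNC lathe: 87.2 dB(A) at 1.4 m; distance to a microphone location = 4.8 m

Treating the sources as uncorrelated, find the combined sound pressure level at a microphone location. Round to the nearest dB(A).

77 dB(A)

Apply inverse-square spreading to bring every level to the receiver, then sum 10^(L/10).
ultrasonic cleaner: 73.7 − 20·log₁₀(7.7/2.2) = 73.7 − 10.88 = 62.82 dB(A).
CNC lathe: 87.2 − 20·log₁₀(4.8/1.4) = 87.2 − 10.70 = 76.50 dB(A).
Σ 10^(L/10) = 4.656e+07 → L_total = 10·log₁₀(4.656e+07) = 76.68 dB(A).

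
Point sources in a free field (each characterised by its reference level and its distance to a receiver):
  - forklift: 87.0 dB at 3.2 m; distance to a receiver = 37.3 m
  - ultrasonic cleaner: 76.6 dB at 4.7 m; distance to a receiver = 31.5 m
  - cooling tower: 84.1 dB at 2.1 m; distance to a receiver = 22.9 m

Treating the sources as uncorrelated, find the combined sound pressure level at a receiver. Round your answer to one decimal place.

68.4 dB

Apply inverse-square spreading to bring every level to the receiver, then sum 10^(L/10).
forklift: 87.0 − 20·log₁₀(37.3/3.2) = 87.0 − 21.33 = 65.67 dB.
ultrasonic cleaner: 76.6 − 20·log₁₀(31.5/4.7) = 76.6 − 16.52 = 60.08 dB.
cooling tower: 84.1 − 20·log₁₀(22.9/2.1) = 84.1 − 20.75 = 63.35 dB.
Σ 10^(L/10) = 6.868e+06 → L_total = 10·log₁₀(6.868e+06) = 68.37 dB.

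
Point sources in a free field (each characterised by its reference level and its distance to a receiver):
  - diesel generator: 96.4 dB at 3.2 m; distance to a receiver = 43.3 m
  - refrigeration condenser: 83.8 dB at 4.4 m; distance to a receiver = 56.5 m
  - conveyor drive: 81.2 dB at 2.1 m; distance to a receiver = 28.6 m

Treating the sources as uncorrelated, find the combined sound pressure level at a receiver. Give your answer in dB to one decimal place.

Propagate each source to the receiver with L = L_ref − 20·log₁₀(r/r_ref), then add intensities.
diesel generator: 96.4 − 20·log₁₀(43.3/3.2) = 96.4 − 22.63 = 73.77 dB.
refrigeration condenser: 83.8 − 20·log₁₀(56.5/4.4) = 83.8 − 22.17 = 61.63 dB.
conveyor drive: 81.2 − 20·log₁₀(28.6/2.1) = 81.2 − 22.68 = 58.52 dB.
Σ 10^(L/10) = 2.601e+07 → L_total = 10·log₁₀(2.601e+07) = 74.15 dB.

74.2 dB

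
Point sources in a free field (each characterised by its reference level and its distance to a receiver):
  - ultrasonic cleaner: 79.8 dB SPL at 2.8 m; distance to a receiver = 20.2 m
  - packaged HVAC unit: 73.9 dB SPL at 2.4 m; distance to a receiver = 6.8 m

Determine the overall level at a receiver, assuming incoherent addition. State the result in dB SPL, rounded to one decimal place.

First find each source's level at the receiver (point-source: −20·log₁₀(r/r_ref)), then combine on an intensity basis.
ultrasonic cleaner: 79.8 − 20·log₁₀(20.2/2.8) = 79.8 − 17.16 = 62.64 dB SPL.
packaged HVAC unit: 73.9 − 20·log₁₀(6.8/2.4) = 73.9 − 9.05 = 64.85 dB SPL.
Σ 10^(L/10) = 4.893e+06 → L_total = 10·log₁₀(4.893e+06) = 66.90 dB SPL.

66.9 dB SPL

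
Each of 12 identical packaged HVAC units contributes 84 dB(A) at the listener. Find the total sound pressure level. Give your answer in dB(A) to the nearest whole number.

95 dB(A)

L_total = L₁ + 10·log₁₀ N for N identical incoherent sources.
L_total = 84 + 10·log₁₀(12) = 84 + 10.792 = 94.79 dB(A).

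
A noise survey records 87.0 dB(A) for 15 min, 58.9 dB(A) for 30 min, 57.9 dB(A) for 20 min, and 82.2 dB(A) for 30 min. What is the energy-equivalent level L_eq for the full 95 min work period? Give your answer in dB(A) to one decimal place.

L_eq = 10·log₁₀[(1/T)·Σ tᵢ·10^(Lᵢ/10)] with T = 95 min.
Σ tᵢ·10^(Lᵢ/10) = 15·10^(87.0/10) + 30·10^(58.9/10) + 20·10^(57.9/10) + 30·10^(82.2/10) = 1.253e+10.
L_eq = 10·log₁₀(1.253e+10/95) = 81.20 dB(A).

81.2 dB(A)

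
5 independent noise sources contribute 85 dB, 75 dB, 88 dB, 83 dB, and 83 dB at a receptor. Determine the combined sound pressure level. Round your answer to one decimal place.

91.4 dB

Incoherent sources combine by intensity addition: L_total = 10·log₁₀(Σ 10^(L_i/10)).
Σ 10^(L/10) = 10^(85/10) + 10^(75/10) + 10^(88/10) + 10^(83/10) + 10^(83/10) = 1.378e+09.
L_total = 10·log₁₀(1.378e+09) = 91.39 dB.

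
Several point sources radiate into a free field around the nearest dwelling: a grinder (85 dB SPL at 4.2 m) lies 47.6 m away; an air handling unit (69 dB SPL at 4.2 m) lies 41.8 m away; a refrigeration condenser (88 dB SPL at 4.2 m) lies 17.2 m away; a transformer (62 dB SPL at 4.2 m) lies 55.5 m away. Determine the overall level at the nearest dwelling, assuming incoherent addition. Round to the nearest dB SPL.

First find each source's level at the receiver (point-source: −20·log₁₀(r/r_ref)), then combine on an intensity basis.
grinder: 85 − 20·log₁₀(47.6/4.2) = 85 − 21.09 = 63.91 dB SPL.
air handling unit: 69 − 20·log₁₀(41.8/4.2) = 69 − 19.96 = 49.04 dB SPL.
refrigeration condenser: 88 − 20·log₁₀(17.2/4.2) = 88 − 12.25 = 75.75 dB SPL.
transformer: 62 − 20·log₁₀(55.5/4.2) = 62 − 22.42 = 39.58 dB SPL.
Σ 10^(L/10) = 4.017e+07 → L_total = 10·log₁₀(4.017e+07) = 76.04 dB SPL.

76 dB SPL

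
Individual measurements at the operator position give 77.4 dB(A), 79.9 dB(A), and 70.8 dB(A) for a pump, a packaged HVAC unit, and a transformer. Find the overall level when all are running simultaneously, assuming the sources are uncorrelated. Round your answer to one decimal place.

Incoherent sources combine by intensity addition: L_total = 10·log₁₀(Σ 10^(L_i/10)).
Σ 10^(L/10) = 10^(77.4/10) + 10^(79.9/10) + 10^(70.8/10) = 1.647e+08.
L_total = 10·log₁₀(1.647e+08) = 82.17 dB(A).

82.2 dB(A)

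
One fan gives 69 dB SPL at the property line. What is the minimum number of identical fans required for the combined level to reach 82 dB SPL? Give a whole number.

20

The shortfall is 82 − 69 = 13.0 dB, and N units add 10·log₁₀ N, so need 10·log₁₀ N ≥ 13.0.
N ≥ 10^(13.0/10) = 19.953, so N = 20.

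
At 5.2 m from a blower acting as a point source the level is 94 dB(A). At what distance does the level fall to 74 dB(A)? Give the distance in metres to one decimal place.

52.0 m

The 20.0 dB drop corresponds to a distance ratio of 10^(20.0/20) for a point source.
r₂ = 5.2·10^((94−74)/20) = 5.2·10^(20.0/20) = 52.00 m.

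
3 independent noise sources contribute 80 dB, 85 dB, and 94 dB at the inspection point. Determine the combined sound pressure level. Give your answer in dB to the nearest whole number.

Incoherent sources combine by intensity addition: L_total = 10·log₁₀(Σ 10^(L_i/10)).
Σ 10^(L/10) = 10^(80/10) + 10^(85/10) + 10^(94/10) = 2.928e+09.
L_total = 10·log₁₀(2.928e+09) = 94.67 dB.

95 dB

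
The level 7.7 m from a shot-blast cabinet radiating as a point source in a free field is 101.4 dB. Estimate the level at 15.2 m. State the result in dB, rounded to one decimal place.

For a point source, L₂ = L₁ − 20·log₁₀(r₂/r₁).
L₂ = 101.4 − 20·log₁₀(15.2/7.7) = 101.4 − 5.907 = 95.49 dB.

95.5 dB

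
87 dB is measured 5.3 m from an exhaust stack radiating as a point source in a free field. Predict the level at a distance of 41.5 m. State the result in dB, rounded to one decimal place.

For a point source, L₂ = L₁ − 20·log₁₀(r₂/r₁).
L₂ = 87 − 20·log₁₀(41.5/5.3) = 87 − 17.875 = 69.12 dB.

69.1 dB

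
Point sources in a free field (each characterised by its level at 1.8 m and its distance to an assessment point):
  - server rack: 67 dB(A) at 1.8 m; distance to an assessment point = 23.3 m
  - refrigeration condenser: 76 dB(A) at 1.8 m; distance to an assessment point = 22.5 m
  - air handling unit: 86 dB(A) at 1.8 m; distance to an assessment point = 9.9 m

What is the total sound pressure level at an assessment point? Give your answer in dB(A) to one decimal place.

Propagate each source to the receiver with L = L_ref − 20·log₁₀(r/r_ref), then add intensities.
server rack: 67 − 20·log₁₀(23.3/1.8) = 67 − 22.24 = 44.76 dB(A).
refrigeration condenser: 76 − 20·log₁₀(22.5/1.8) = 76 − 21.94 = 54.06 dB(A).
air handling unit: 86 − 20·log₁₀(9.9/1.8) = 86 − 14.81 = 71.19 dB(A).
Σ 10^(L/10) = 1.345e+07 → L_total = 10·log₁₀(1.345e+07) = 71.29 dB(A).

71.3 dB(A)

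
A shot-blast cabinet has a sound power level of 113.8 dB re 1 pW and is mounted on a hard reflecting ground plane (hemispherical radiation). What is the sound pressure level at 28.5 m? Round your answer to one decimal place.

Free-field hemispherical radiation: L_p = L_w − 10·log₁₀(2π·r²), r = 28.5 m.
2π·r² = 5104 m², 10·log₁₀ of that is 37.079 dB.
L_p = 113.8 − 37.079 = 76.72 dB.

76.7 dB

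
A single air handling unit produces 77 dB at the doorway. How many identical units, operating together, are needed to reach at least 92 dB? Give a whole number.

32

Need L₁ + 10·log₁₀ N ≥ 92, i.e. log₁₀ N ≥ 1.50.
N ≥ 10^(15.0/10) = 31.623, so N = 32.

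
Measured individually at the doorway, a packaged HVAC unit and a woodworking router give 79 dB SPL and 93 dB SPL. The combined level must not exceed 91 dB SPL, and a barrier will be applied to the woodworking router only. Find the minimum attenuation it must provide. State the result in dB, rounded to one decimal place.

The untreated sources together contribute 10^(79/10) = 7.943e+07, i.e. 79.00 dB SPL.
To meet 91 dB SPL overall, the treated woodworking router may contribute at most 10^(91/10) − 7.943e+07 = 1.179e+09, i.e. 90.72 dB SPL.
So the woodworking router must be reduced from 93 to 90.72 dB SPL: IL = 2.28 dB.

2.3 dB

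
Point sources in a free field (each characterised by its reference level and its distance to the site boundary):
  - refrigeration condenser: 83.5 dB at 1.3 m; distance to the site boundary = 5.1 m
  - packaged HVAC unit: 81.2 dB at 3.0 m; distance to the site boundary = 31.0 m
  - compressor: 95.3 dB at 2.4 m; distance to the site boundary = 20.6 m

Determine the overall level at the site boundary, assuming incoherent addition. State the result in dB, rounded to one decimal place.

77.9 dB

Apply inverse-square spreading to bring every level to the receiver, then sum 10^(L/10).
refrigeration condenser: 83.5 − 20·log₁₀(5.1/1.3) = 83.5 − 11.87 = 71.63 dB.
packaged HVAC unit: 81.2 − 20·log₁₀(31.0/3.0) = 81.2 − 20.28 = 60.92 dB.
compressor: 95.3 − 20·log₁₀(20.6/2.4) = 95.3 − 18.67 = 76.63 dB.
Σ 10^(L/10) = 6.177e+07 → L_total = 10·log₁₀(6.177e+07) = 77.91 dB.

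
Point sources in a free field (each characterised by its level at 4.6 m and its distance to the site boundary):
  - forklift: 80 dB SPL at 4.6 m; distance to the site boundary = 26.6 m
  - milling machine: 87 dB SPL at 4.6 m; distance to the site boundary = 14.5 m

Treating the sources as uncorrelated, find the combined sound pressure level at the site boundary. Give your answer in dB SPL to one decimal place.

77.3 dB SPL

Apply inverse-square spreading to bring every level to the receiver, then sum 10^(L/10).
forklift: 80 − 20·log₁₀(26.6/4.6) = 80 − 15.24 = 64.76 dB SPL.
milling machine: 87 − 20·log₁₀(14.5/4.6) = 87 − 9.97 = 77.03 dB SPL.
Σ 10^(L/10) = 5.343e+07 → L_total = 10·log₁₀(5.343e+07) = 77.28 dB SPL.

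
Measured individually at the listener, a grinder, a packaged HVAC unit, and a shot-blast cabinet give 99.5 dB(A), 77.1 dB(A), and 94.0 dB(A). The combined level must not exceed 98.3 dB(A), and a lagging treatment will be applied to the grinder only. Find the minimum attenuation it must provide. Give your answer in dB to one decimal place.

3.3 dB

The untreated sources together contribute 10^(77.1/10) + 10^(94.0/10) = 2.563e+09, i.e. 94.09 dB(A).
To meet 98.3 dB(A) overall, the treated grinder may contribute at most 10^(98.3/10) − 2.563e+09 = 4.198e+09, i.e. 96.23 dB(A).
Required insertion loss = 99.5 − 96.23 = 3.27 dB.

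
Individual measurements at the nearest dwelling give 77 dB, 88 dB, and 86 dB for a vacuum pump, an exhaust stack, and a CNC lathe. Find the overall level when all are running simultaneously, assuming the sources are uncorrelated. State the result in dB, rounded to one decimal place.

90.3 dB

Incoherent sources combine by intensity addition: L_total = 10·log₁₀(Σ 10^(L_i/10)).
Σ 10^(L/10) = 10^(77/10) + 10^(88/10) + 10^(86/10) = 1.079e+09.
L_total = 10·log₁₀(1.079e+09) = 90.33 dB.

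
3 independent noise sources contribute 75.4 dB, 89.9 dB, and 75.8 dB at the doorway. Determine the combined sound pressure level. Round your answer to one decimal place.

90.2 dB

Incoherent sources combine by intensity addition: L_total = 10·log₁₀(Σ 10^(L_i/10)).
Σ 10^(L/10) = 10^(75.4/10) + 10^(89.9/10) + 10^(75.8/10) = 1.050e+09.
L_total = 10·log₁₀(1.050e+09) = 90.21 dB.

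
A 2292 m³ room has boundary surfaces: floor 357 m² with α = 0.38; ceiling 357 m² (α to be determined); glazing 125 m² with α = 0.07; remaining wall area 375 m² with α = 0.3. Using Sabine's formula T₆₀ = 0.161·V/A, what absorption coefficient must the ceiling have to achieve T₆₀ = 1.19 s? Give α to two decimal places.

0.15

Required total absorption A = 0.161·2292/1.19 = 310.09 m².
Absorption from the other surfaces = 357·0.38 + 125·0.07 + 375·0.3 = 256.91 m², so the ceiling must supply 53.18 m² over 357 m².
α = 53.18/357 = 0.149.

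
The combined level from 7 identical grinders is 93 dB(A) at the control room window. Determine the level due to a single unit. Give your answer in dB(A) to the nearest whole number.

85 dB(A)

Dividing the total intensity by 7 lowers the level by 10·log₁₀ 7 = 8.451 dB: L₁ = 93 − 8.451.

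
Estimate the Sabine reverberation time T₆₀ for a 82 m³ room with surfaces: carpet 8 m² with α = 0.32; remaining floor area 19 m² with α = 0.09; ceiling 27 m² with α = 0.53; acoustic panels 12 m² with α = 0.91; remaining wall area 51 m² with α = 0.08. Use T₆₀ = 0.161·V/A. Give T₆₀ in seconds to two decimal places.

0.39 s

A = Σ Sᵢαᵢ = 8·0.32 + 19·0.09 + 27·0.53 + 12·0.91 + 51·0.08 = 33.58 m².
T₆₀ = 0.161 × 82 / 33.58 = 0.393 s.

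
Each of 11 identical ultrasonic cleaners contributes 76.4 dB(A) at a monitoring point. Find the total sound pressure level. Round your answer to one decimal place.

86.8 dB(A)

N identical incoherent sources raise the level by 10·log₁₀ N.
L_total = 76.4 + 10·log₁₀(11) = 76.4 + 10.414 = 86.81 dB(A).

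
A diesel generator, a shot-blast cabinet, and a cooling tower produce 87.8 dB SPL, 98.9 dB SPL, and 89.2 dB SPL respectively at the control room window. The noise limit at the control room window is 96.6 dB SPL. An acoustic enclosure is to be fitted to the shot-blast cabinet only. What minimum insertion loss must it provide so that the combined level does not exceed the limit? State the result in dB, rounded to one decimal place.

3.9 dB

The untreated sources together contribute 10^(87.8/10) + 10^(89.2/10) = 1.434e+09, i.e. 91.57 dB SPL.
To meet 96.6 dB SPL overall, the treated shot-blast cabinet may contribute at most 10^(96.6/10) − 1.434e+09 = 3.137e+09, i.e. 94.96 dB SPL.
So the shot-blast cabinet must be reduced from 98.9 to 94.96 dB SPL: IL = 3.94 dB.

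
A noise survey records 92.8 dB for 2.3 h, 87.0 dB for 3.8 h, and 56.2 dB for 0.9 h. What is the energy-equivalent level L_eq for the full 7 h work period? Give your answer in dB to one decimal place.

Weight each interval's intensity by its duration and average over T = 7 h:
Σ tᵢ·10^(Lᵢ/10) = 2.3·10^(92.8/10) + 3.8·10^(87.0/10) + 0.9·10^(56.2/10) = 6.287e+09.
L_eq = 10·log₁₀(6.287e+09/7) = 89.53 dB.

89.5 dB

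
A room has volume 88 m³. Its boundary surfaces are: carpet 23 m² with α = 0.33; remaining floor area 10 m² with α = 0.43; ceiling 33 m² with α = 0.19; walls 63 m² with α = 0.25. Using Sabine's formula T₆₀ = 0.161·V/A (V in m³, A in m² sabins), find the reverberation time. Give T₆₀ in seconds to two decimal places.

0.42 s

Total absorption A = 23·0.33 + 10·0.43 + 33·0.19 + 63·0.25 = 33.91 m² sabins.
T₆₀ = 0.161 × 88 / 33.91 = 0.418 s.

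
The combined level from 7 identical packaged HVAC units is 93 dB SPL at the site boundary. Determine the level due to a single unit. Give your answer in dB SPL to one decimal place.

84.5 dB SPL

Dividing the total intensity by 7 lowers the level by 10·log₁₀ 7 = 8.451 dB: L₁ = 93 − 8.451.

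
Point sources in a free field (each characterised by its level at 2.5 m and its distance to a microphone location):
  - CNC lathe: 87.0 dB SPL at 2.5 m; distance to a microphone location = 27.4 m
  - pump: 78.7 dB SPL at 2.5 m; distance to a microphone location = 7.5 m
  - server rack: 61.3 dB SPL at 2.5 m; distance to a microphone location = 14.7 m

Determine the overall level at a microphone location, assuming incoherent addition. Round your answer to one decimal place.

First find each source's level at the receiver (point-source: −20·log₁₀(r/r_ref)), then combine on an intensity basis.
CNC lathe: 87.0 − 20·log₁₀(27.4/2.5) = 87.0 − 20.80 = 66.20 dB SPL.
pump: 78.7 − 20·log₁₀(7.5/2.5) = 78.7 − 9.54 = 69.16 dB SPL.
server rack: 61.3 − 20·log₁₀(14.7/2.5) = 61.3 − 15.39 = 45.91 dB SPL.
Σ 10^(L/10) = 1.245e+07 → L_total = 10·log₁₀(1.245e+07) = 70.95 dB SPL.

71.0 dB SPL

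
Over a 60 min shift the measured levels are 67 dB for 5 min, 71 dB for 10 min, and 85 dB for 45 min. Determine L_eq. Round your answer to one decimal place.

The energy average is taken in the linear domain: L_eq = 10·log₁₀[(Σ tᵢ·10^(Lᵢ/10))/T], T = 60 min.
Σ tᵢ·10^(Lᵢ/10) = 5·10^(67/10) + 10·10^(71/10) + 45·10^(85/10) = 1.438e+10.
L_eq = 10·log₁₀(1.438e+10/60) = 83.80 dB.

83.8 dB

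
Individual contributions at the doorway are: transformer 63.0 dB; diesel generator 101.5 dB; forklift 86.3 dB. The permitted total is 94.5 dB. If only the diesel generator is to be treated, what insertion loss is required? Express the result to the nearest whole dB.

8 dB

The untreated sources together contribute 10^(63.0/10) + 10^(86.3/10) = 4.286e+08, i.e. 86.32 dB.
The limit corresponds to 10^(94.5/10) = 2.818e+09; subtracting the fixed part leaves 2.390e+09 for the diesel generator, i.e. 93.78 dB.
Required insertion loss = 101.5 − 93.78 = 7.72 dB.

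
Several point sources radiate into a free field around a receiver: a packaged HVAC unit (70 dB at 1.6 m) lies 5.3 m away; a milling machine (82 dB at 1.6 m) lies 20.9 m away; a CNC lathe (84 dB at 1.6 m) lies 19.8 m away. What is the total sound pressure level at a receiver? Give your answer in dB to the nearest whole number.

65 dB

Apply inverse-square spreading to bring every level to the receiver, then sum 10^(L/10).
packaged HVAC unit: 70 − 20·log₁₀(5.3/1.6) = 70 − 10.40 = 59.60 dB.
milling machine: 82 − 20·log₁₀(20.9/1.6) = 82 − 22.32 = 59.68 dB.
CNC lathe: 84 − 20·log₁₀(19.8/1.6) = 84 − 21.85 = 62.15 dB.
Σ 10^(L/10) = 3.480e+06 → L_total = 10·log₁₀(3.480e+06) = 65.42 dB.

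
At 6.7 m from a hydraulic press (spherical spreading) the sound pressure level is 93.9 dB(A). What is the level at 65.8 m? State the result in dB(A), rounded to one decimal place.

Spherical spreading from a point source gives a 20·log₁₀(r₂/r₁) drop.
L₂ = 93.9 − 20·log₁₀(65.8/6.7) = 93.9 − 19.843 = 74.06 dB(A).

74.1 dB(A)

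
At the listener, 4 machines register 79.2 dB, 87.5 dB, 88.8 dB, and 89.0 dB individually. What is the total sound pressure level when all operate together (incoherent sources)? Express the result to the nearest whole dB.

93 dB

Incoherent sources combine by intensity addition: L_total = 10·log₁₀(Σ 10^(L_i/10)).
Σ 10^(L/10) = 10^(79.2/10) + 10^(87.5/10) + 10^(88.8/10) + 10^(89.0/10) = 2.198e+09.
L_total = 10·log₁₀(2.198e+09) = 93.42 dB.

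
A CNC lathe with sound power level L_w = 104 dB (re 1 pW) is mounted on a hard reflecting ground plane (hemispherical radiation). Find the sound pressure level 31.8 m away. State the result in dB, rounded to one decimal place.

66.0 dB

The power spreads over a hemisphere of area 2π·r², so L_p = L_w − 10·log₁₀(2π·r²).
2π·r² = 6354 m², 10·log₁₀ of that is 38.030 dB.
L_p = 104 − 38.030 = 65.97 dB.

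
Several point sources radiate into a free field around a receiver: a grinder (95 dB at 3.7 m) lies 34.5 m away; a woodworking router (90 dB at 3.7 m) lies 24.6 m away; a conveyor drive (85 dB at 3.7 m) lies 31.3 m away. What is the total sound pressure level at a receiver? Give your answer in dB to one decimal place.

Apply inverse-square spreading to bring every level to the receiver, then sum 10^(L/10).
grinder: 95 − 20·log₁₀(34.5/3.7) = 95 − 19.39 = 75.61 dB.
woodworking router: 90 − 20·log₁₀(24.6/3.7) = 90 − 16.45 = 73.55 dB.
conveyor drive: 85 − 20·log₁₀(31.3/3.7) = 85 − 18.55 = 66.45 dB.
Σ 10^(L/10) = 6.341e+07 → L_total = 10·log₁₀(6.341e+07) = 78.02 dB.

78.0 dB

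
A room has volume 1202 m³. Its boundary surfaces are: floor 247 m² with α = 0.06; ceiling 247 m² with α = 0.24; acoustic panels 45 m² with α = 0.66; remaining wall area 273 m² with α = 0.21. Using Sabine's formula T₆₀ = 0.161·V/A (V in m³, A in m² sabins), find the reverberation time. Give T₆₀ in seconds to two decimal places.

1.20 s

A = Σ Sᵢαᵢ = 247·0.06 + 247·0.24 + 45·0.66 + 273·0.21 = 161.13 m².
T₆₀ = 0.161 × 1202 / 161.13 = 1.201 s.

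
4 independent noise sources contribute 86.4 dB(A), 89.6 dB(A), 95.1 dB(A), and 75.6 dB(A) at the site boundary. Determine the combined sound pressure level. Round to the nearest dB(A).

97 dB(A)

Incoherent sources combine by intensity addition: L_total = 10·log₁₀(Σ 10^(L_i/10)).
Σ 10^(L/10) = 10^(86.4/10) + 10^(89.6/10) + 10^(95.1/10) + 10^(75.6/10) = 4.621e+09.
L_total = 10·log₁₀(4.621e+09) = 96.65 dB(A).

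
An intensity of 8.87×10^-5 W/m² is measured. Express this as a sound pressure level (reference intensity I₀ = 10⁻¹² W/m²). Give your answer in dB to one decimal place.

79.5 dB

I/I₀ = 8.87×10^-5/10⁻¹² = 8.87×10^7, and L = 10·log₁₀(I/I₀).
L = 10·(0.9479 + 7) = 79.48 dB.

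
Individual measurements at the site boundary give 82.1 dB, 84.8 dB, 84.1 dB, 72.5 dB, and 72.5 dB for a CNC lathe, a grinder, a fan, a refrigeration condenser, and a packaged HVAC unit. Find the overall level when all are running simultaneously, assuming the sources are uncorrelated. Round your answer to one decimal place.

Incoherent sources combine by intensity addition: L_total = 10·log₁₀(Σ 10^(L_i/10)).
Σ 10^(L/10) = 10^(82.1/10) + 10^(84.8/10) + 10^(84.1/10) + 10^(72.5/10) + 10^(72.5/10) = 7.568e+08.
L_total = 10·log₁₀(7.568e+08) = 88.79 dB.

88.8 dB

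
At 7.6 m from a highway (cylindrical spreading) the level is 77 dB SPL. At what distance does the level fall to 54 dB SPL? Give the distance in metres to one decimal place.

1516.4 m

For a line source L₁ − L₂ = 10·log₁₀(r₂/r₁), so r₂ = r₁·10^((L₁−L₂)/10).
r₂ = 7.6·10^((77−54)/10) = 7.6·10^(23.0/10) = 1516.40 m.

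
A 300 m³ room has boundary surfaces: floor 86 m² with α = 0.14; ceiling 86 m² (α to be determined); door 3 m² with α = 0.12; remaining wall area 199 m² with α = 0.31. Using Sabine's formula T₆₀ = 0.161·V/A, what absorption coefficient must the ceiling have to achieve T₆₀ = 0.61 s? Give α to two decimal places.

0.06

Required total absorption A = 0.161·300/0.61 = 79.18 m².
Absorption from the other surfaces = 86·0.14 + 3·0.12 + 199·0.31 = 74.09 m², so the ceiling must supply 5.09 m² over 86 m².
α = 5.09/86 = 0.059.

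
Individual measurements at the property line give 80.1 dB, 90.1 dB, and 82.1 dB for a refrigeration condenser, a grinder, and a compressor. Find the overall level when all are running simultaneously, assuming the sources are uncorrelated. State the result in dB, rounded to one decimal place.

Incoherent sources combine by intensity addition: L_total = 10·log₁₀(Σ 10^(L_i/10)).
Σ 10^(L/10) = 10^(80.1/10) + 10^(90.1/10) + 10^(82.1/10) = 1.288e+09.
L_total = 10·log₁₀(1.288e+09) = 91.10 dB.

91.1 dB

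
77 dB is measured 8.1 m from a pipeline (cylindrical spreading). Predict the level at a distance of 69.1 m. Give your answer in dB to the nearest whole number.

Line-source attenuation: ΔL = 10·log₁₀(r₂/r₁) = 10·log₁₀(69.1/8.1) = 9.310 dB.
L₂ = 77 − 10·log₁₀(69.1/8.1) = 77 − 9.310 = 67.69 dB.

68 dB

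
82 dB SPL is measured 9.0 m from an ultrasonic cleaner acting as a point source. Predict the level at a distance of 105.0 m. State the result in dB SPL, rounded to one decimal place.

60.7 dB SPL

Spherical spreading from a point source gives a 20·log₁₀(r₂/r₁) drop.
L₂ = 82 − 20·log₁₀(105.0/9.0) = 82 − 21.339 = 60.66 dB SPL.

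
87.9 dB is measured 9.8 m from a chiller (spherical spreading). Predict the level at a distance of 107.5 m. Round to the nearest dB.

Point-source attenuation: ΔL = 20·log₁₀(r₂/r₁) = 20·log₁₀(107.5/9.8) = 20.804 dB.
L₂ = 87.9 − 20·log₁₀(107.5/9.8) = 87.9 − 20.804 = 67.10 dB.

67 dB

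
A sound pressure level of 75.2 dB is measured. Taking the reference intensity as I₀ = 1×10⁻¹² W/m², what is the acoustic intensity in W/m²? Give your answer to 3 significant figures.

I = I₀·10^(L/10) = 10⁻¹² × 10^(75.2/10) = 10^(-4.480).

3.31e-05 W/m²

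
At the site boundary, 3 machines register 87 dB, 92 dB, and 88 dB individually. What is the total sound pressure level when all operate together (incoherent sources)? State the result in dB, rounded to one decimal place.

94.3 dB

For uncorrelated sources the intensities add, so convert each level to linear form, sum, and take 10·log₁₀ of the total.
Σ 10^(L/10) = 10^(87/10) + 10^(92/10) + 10^(88/10) = 2.717e+09.
L_total = 10·log₁₀(2.717e+09) = 94.34 dB.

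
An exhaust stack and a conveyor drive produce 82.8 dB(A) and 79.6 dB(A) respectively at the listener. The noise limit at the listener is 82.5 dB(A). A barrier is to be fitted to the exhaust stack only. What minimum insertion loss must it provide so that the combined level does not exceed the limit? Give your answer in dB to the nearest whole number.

Everything except the exhaust stack sums to 10^(79.6/10) = 9.120e+07 in linear terms, 79.60 dB(A).
The limit corresponds to 10^(82.5/10) = 1.778e+08; subtracting the fixed part leaves 8.663e+07 for the exhaust stack, i.e. 79.38 dB(A).
So the exhaust stack must be reduced from 82.8 to 79.38 dB(A): IL = 3.42 dB.

3 dB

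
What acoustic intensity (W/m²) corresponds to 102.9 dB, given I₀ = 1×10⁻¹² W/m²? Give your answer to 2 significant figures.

0.019 W/m²

I = I₀·10^(L/10) = 10⁻¹² × 10^(102.9/10) = 10^(-1.710).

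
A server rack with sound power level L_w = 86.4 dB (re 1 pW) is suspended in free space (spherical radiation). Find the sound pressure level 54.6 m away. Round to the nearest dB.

Free-field spherical radiation: L_p = L_w − 10·log₁₀(4π·r²), r = 54.6 m.
4π·r² = 3.746e+04 m², 10·log₁₀ of that is 45.736 dB.
L_p = 86.4 − 45.736 = 40.66 dB.

41 dB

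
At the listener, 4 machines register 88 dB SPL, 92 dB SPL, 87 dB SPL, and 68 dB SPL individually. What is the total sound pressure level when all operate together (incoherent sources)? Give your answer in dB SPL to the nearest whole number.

94 dB SPL

For uncorrelated sources the intensities add, so convert each level to linear form, sum, and take 10·log₁₀ of the total.
Σ 10^(L/10) = 10^(88/10) + 10^(92/10) + 10^(87/10) + 10^(68/10) = 2.723e+09.
L_total = 10·log₁₀(2.723e+09) = 94.35 dB SPL.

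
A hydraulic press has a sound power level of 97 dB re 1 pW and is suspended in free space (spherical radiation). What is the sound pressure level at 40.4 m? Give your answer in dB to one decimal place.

53.9 dB

Free-field spherical radiation: L_p = L_w − 10·log₁₀(4π·r²), r = 40.4 m.
4π·r² = 2.051e+04 m², 10·log₁₀ of that is 43.120 dB.
L_p = 97 − 43.120 = 53.88 dB.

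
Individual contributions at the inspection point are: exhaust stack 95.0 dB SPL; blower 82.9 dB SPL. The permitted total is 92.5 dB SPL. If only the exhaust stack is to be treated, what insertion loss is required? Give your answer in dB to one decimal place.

Fixed contribution from the other source: Σ 10^(L/10) = 10^(82.9/10) = 1.950e+08 (82.90 dB SPL).
To meet 92.5 dB SPL overall, the treated exhaust stack may contribute at most 10^(92.5/10) − 1.950e+08 = 1.583e+09, i.e. 92.00 dB SPL.
Required insertion loss = 95.0 − 92.00 = 3.00 dB.

3.0 dB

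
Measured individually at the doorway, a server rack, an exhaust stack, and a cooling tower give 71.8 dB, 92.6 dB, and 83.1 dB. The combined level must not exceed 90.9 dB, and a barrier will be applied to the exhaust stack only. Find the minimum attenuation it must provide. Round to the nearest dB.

3 dB

The untreated sources together contribute 10^(71.8/10) + 10^(83.1/10) = 2.193e+08, i.e. 83.41 dB.
To meet 90.9 dB overall, the treated exhaust stack may contribute at most 10^(90.9/10) − 2.193e+08 = 1.011e+09, i.e. 90.05 dB.
So the exhaust stack must be reduced from 92.6 to 90.05 dB: IL = 2.55 dB.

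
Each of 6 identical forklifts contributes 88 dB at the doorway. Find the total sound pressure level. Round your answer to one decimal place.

95.8 dB

With 6 equal, uncorrelated contributions the intensity is 6× that of one unit, giving a rise of 10·log₁₀ 6.
L_total = 88 + 10·log₁₀(6) = 88 + 7.782 = 95.78 dB.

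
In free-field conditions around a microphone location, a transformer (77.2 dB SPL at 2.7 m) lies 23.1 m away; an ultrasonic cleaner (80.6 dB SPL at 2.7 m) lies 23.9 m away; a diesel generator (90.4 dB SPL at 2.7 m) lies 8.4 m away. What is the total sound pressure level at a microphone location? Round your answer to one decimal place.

First find each source's level at the receiver (point-source: −20·log₁₀(r/r_ref)), then combine on an intensity basis.
transformer: 77.2 − 20·log₁₀(23.1/2.7) = 77.2 − 18.64 = 58.56 dB SPL.
ultrasonic cleaner: 80.6 − 20·log₁₀(23.9/2.7) = 80.6 − 18.94 = 61.66 dB SPL.
diesel generator: 90.4 − 20·log₁₀(8.4/2.7) = 90.4 − 9.86 = 80.54 dB SPL.
Σ 10^(L/10) = 1.155e+08 → L_total = 10·log₁₀(1.155e+08) = 80.62 dB SPL.

80.6 dB SPL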